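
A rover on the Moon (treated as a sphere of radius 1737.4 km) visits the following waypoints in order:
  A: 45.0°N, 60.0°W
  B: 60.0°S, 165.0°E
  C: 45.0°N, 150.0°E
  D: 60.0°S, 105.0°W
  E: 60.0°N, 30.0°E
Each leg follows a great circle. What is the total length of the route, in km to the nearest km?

Leg A→B: central angle 2.6107 rad, distance 4535.9 km.
Leg B→C: central angle 1.8451 rad, distance 3205.7 km.
Leg C→D: central angle 2.3516 rad, distance 4085.7 km.
Leg D→E: central angle 2.7565 rad, distance 4789.2 km.
Total: 4535.9 + 3205.7 + 4085.7 + 4789.2 ≈ 16616 km.

16616 km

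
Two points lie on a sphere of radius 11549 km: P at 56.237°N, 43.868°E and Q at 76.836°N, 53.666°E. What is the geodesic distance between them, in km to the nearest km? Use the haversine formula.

4212 km

Let φ₁ = 0.9815 rad, φ₂ = 1.3410 rad, and Δλ = 0.1710 rad.
Haversine: a = sin²(Δφ/2) + cos φ₁ cos φ₂ sin²(Δλ/2) = 0.0320 + (0.5558)(0.2277)(0.0073) = 0.03289.
Central angle c = 2·arcsin(√a) = 0.36473 rad.
Distance = R·c = 11549 × 0.3647 ≈ 4212 km.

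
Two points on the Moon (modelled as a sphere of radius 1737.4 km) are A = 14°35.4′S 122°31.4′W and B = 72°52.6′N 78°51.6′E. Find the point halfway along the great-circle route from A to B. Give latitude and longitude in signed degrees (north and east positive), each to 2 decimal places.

45.08°, -131.32°

Central angle δ = 2.1014 rad. Interpolating on the sphere with fraction f = 0.5:
P = [sin((1−f)δ)·A + sin(fδ)·B] / sin δ = 1.0061·A + 1.0061·B in Cartesian coordinates,
giving P = (-0.4663, -0.5303, 0.7081), i.e. latitude 45.08°, longitude -131.32°.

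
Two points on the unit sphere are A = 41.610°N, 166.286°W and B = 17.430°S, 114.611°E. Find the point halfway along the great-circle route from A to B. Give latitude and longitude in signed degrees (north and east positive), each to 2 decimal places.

Central angle δ = 1.6349 rad. Interpolating on the sphere with fraction f = 0.5:
P = [sin((1−f)δ)·A + sin(fδ)·B] / sin δ = 0.7309·A + 0.7309·B in Cartesian coordinates,
giving P = (-0.8213, 0.5044, 0.2664), i.e. latitude 15.45°, longitude 148.44°.

15.45°, 148.44°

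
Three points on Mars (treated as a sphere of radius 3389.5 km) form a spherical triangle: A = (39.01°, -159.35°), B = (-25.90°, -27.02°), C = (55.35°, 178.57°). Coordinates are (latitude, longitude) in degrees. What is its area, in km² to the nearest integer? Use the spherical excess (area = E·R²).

12273482 km²

Side lengths (central angles): a = 2.5333, b = 0.3839, c = 2.4123 rad; semiperimeter s = 2.6647.
By l'Huilier's theorem, tan(E/4) = √[tan(s/2) tan((s−a)/2) tan((s−b)/2) tan((s−c)/2)], giving spherical excess E = 1.0683 rad.
Area = E·R² = 1.0683 × (3389.5)² ≈ 12273482 km².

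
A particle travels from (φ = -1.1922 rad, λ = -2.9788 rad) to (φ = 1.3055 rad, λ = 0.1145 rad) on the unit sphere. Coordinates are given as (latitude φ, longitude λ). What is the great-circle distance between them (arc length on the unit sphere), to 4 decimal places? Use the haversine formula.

With latitudes φ₁ = -68.308°, φ₂ = 74.800° and longitude difference Δλ = 177.233°:
Haversine: a = sin²(Δφ/2) + cos φ₁ cos φ₂ sin²(Δλ/2) = 0.8999 + (0.3696)(0.2622)(0.9994) = 0.99674.
Central angle c = 2·arcsin(√a) = 3.02730 rad.
On the unit sphere the arc length equals the central angle: 3.0273.

3.0273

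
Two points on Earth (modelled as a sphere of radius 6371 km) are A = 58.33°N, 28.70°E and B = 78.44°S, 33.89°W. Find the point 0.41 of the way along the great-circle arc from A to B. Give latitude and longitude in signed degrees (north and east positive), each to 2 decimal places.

The central angle between A and B is δ = 2.4741 rad.
With f = 0.41, the slerp weights are sin((1−f)δ)/sin δ = 1.6055 and sin(fδ)/sin δ = 1.3718.
Weighted sum of the unit vectors: (1.6055)·(0.4605,0.2521,0.8511) + (1.3718)·(0.1663,-0.1117,-0.9797) = (0.9676, 0.2515, 0.0225).
Converting back: φ = atan2(z, √(x²+y²)) = 1.29°, λ = atan2(y, x) = 14.57°.

1.29°, 14.57°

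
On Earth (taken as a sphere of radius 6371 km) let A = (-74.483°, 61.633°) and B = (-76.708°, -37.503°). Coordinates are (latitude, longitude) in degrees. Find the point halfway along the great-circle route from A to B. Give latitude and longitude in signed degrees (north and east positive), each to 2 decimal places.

-80.51°, 17.14°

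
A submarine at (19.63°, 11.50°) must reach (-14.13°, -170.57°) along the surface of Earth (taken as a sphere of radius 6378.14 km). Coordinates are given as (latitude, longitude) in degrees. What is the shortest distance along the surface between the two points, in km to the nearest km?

19387 km

With latitudes φ₁ = 19.630°, φ₂ = -14.130° and longitude difference Δλ = 177.930°:
cos c = sin φ₁ sin φ₂ + cos φ₁ cos φ₂ cos Δλ = (0.3359)(-0.2441) + (0.9419)(0.9697)(-0.9993) = -0.99480,
so c = arccos(-0.99480) = 3.03957 rad.
Distance = R·c = 6378.14 × 3.0396 ≈ 19387 km.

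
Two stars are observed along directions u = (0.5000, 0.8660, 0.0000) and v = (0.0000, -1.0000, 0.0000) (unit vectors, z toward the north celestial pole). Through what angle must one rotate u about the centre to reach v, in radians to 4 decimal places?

2.6180 rad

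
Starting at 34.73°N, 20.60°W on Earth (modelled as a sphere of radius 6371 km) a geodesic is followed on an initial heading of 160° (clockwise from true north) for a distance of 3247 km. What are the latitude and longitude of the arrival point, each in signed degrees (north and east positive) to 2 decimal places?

6.92°, -10.92°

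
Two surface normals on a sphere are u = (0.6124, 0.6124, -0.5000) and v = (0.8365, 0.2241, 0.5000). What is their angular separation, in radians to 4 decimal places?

u·v = 0.3995; |u| = 1.0000, |v| = 1.0000.
cos θ = (u·v)/(|u||v|) = 0.3995, so θ = 1.1598 rad.

1.1598 rad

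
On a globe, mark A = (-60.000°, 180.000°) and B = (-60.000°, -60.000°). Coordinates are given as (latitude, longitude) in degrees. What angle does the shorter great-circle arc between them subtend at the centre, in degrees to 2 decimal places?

Let φ₁ = -1.0472 rad, φ₂ = -1.0472 rad, and Δλ = 2.0944 rad.
cos c = sin φ₁ sin φ₂ + cos φ₁ cos φ₂ cos Δλ = (-0.8660)(-0.8660) + (0.5000)(0.5000)(-0.5000) = 0.62500,
so c = arccos(0.62500) = 0.89566 rad.
So the angular separation is 51.32°.

51.32°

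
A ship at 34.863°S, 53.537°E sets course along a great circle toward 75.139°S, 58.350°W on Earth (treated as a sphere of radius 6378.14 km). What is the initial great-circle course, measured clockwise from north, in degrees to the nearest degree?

With φ₁ = -0.6085, φ₂ = -1.3114, Δλ = -1.9528 rad, the forward-azimuth formula gives
θ = atan2( sin Δλ cos φ₂ , cos φ₁ sin φ₂ − sin φ₁ cos φ₂ cos Δλ ) = atan2(-0.2380, -0.8477) = -164.32°.
Adding 360° brings this into [0°, 360°): 196°.

196°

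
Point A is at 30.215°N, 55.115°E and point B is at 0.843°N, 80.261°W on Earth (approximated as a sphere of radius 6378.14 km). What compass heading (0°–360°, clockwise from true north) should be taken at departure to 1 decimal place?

297.8°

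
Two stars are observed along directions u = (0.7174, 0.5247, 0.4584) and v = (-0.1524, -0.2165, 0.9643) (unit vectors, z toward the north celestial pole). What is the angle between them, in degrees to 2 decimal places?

u·v = 0.2191; |u| = 1.0001, |v| = 1.0000.
cos θ = (u·v)/(|u||v|) = 0.2191, so θ = 77.34°.

77.34°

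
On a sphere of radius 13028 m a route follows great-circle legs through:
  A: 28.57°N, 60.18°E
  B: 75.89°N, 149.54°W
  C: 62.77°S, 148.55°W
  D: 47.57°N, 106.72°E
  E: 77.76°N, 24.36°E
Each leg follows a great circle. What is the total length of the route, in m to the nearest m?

89147 m

Leg A→B: central angle 1.2892 rad, distance 16796.0 m.
Leg B→C: central angle 2.4201 rad, distance 31529.0 m.
Leg C→D: central angle 2.3962 rad, distance 31217.2 m.
Leg D→E: central angle 0.7372 rad, distance 9604.5 m.
Total: 16796.0 + 31529.0 + 31217.2 + 9604.5 ≈ 89147 m.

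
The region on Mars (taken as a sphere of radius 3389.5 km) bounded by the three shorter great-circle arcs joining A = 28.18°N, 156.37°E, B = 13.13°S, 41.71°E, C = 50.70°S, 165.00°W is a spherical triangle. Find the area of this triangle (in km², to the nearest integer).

Side lengths (central angles): a = 1.9554, b = 1.5000, c = 2.0549 rad; semiperimeter s = 2.7552.
By l'Huilier's theorem, tan(E/4) = √[tan(s/2) tan((s−a)/2) tan((s−b)/2) tan((s−c)/2)], giving spherical excess E = 2.5906 rad.
Area = E·R² = 2.5906 × (3389.5)² ≈ 29762668 km².

29762668 km²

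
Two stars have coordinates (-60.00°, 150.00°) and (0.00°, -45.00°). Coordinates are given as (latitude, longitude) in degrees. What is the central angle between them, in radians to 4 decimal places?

2.0748 rad

With latitudes φ₁ = -60.000°, φ₂ = 0.000° and longitude difference Δλ = 165.000°:
Haversine: a = sin²(Δφ/2) + cos φ₁ cos φ₂ sin²(Δλ/2) = 0.2500 + (0.5000)(1.0000)(0.9830) = 0.74148.
Central angle c = 2·arcsin(√a) = 2.07483 rad.
So the angular separation is 2.0748 rad.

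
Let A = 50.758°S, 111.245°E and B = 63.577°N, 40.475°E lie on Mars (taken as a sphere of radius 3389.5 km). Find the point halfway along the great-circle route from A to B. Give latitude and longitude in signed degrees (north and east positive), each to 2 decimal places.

Central angle δ = 2.2154 rad. Interpolating on the sphere with fraction f = 0.5:
P = [sin((1−f)δ)·A + sin(fδ)·B] / sin δ = 1.1192·A + 1.1192·B in Cartesian coordinates,
giving P = (0.1223, 0.9832, 0.1355), i.e. latitude 7.79°, longitude 82.91°.

7.79°, 82.91°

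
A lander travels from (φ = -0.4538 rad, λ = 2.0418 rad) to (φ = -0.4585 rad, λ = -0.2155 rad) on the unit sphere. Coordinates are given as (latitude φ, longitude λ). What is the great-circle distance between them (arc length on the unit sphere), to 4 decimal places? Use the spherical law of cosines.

Let φ₁ = -0.4538 rad, φ₂ = -0.4585 rad, and Δλ = -2.2573 rad.
cos c = sin φ₁ sin φ₂ + cos φ₁ cos φ₂ cos Δλ = (-0.4384)(-0.4426) + (0.8988)(0.8967)(-0.6338) = -0.31682,
so c = arccos(-0.31682) = 1.89317 rad.
On the unit sphere the arc length equals the central angle: 1.8932.

1.8932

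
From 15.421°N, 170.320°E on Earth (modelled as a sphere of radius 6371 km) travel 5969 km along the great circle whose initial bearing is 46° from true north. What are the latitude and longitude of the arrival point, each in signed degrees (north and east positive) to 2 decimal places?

44.19°, -135.75°

Angular distance δ = d/R = 5969/6371 = 0.93690 rad; initial bearing θ = 0.8029 rad.
sin φ₂ = sin φ₁ cos δ + cos φ₁ sin δ cos θ = (0.2659)(0.5923) + (0.9640)(0.8057)(0.6947) = 0.6970, so φ₂ = 44.19°.
Δλ = atan2(sin θ sin δ cos φ₁, cos δ − sin φ₁ sin φ₂) = atan2(0.5587, 0.4069) = 53.933°.
λ₂ = 170.320° + 53.933° = 224.25° → -135.75° after wrapping to (−180°, 180°].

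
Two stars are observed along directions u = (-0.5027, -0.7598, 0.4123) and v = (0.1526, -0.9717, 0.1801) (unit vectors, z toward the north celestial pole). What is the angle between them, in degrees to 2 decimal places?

42.62°

u·v = 0.7358; |u| = 1.0000, |v| = 1.0000.
cos θ = (u·v)/(|u||v|) = 0.7359, so θ = 42.62°.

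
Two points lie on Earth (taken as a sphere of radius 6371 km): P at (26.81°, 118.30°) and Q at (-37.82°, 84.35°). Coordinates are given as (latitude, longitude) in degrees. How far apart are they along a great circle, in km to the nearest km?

Let φ₁ = 0.4679 rad, φ₂ = -0.6601 rad, and Δλ = -0.5925 rad.
Haversine: a = sin²(Δφ/2) + cos φ₁ cos φ₂ sin²(Δλ/2) = 0.2858 + (0.8925)(0.7899)(0.0852) = 0.34586.
Central angle c = 2·arcsin(√a) = 1.25742 rad.
Distance = R·c = 6371 × 1.2574 ≈ 8011 km.

8011 km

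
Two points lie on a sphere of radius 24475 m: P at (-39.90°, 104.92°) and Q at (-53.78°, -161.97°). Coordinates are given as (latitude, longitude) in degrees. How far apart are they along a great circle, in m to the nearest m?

With latitudes φ₁ = -39.900°, φ₂ = -53.780° and longitude difference Δλ = 93.110°:
cos c = sin φ₁ sin φ₂ + cos φ₁ cos φ₂ cos Δλ = (-0.6414)(-0.8068) + (0.7672)(0.5909)(-0.0543) = 0.49290,
so c = arccos(0.49290) = 1.05538 rad.
Distance = R·c = 24475 × 1.0554 ≈ 25830 m.

25830 m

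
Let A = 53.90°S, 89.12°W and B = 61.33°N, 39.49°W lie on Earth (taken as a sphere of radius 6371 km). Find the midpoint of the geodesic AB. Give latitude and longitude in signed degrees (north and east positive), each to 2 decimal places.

The central angle between A and B is δ = 2.1245 rad.
With f = 0.5, the slerp weights are sin((1−f)δ)/sin δ = 1.0269 and sin(fδ)/sin δ = 1.0269.
Weighted sum of the unit vectors: (1.0269)·(0.0090,-0.5891,-0.8080) + (1.0269)·(0.3703,-0.3051,0.8774) = (0.3895, -0.9183, 0.0713).
Converting back: φ = atan2(z, √(x²+y²)) = 4.09°, λ = atan2(y, x) = -67.02°.

4.09°, -67.02°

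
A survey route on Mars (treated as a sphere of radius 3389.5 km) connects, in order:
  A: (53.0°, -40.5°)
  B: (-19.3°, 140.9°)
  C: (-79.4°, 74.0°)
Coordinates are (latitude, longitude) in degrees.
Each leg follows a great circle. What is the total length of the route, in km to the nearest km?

12609 km

Leg A→B: central angle 2.5531 rad, distance 8653.8 km.
Leg B→C: central angle 1.1669 rad, distance 3955.3 km.
Total: 8653.8 + 3955.3 ≈ 12609 km.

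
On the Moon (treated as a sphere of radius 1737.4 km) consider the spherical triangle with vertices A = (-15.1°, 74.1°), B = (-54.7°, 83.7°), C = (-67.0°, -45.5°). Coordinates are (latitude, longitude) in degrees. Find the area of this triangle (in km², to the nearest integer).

762202 km²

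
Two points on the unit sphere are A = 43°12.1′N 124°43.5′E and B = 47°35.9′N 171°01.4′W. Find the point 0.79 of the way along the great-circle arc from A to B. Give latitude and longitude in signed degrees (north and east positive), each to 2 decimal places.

49.85°, 175.36°

The central angle between A and B is δ = 0.7684 rad.
With f = 0.79, the slerp weights are sin((1−f)δ)/sin δ = 0.2312 and sin(fδ)/sin δ = 0.8208.
Weighted sum of the unit vectors: (0.2312)·(-0.4152,0.5991,0.6846) + (0.8208)·(-0.6661,-0.1052,0.7384) = (-0.6427, 0.0521, 0.7644).
Converting back: φ = atan2(z, √(x²+y²)) = 49.85°, λ = atan2(y, x) = 175.36°.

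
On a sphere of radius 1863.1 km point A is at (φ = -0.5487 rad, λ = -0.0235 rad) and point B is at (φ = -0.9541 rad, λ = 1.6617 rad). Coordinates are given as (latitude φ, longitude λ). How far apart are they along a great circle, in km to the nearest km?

2222 km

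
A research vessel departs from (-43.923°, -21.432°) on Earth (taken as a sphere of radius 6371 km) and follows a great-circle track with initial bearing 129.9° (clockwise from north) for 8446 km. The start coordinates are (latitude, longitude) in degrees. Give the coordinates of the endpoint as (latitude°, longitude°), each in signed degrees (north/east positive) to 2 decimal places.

-38.06°, 87.61°

Angular distance δ = d/R = 8446/6371 = 1.32569 rad; initial bearing θ = 2.2672 rad.
sin φ₂ = sin φ₁ cos δ + cos φ₁ sin δ cos θ = (-0.6937)(0.2427) + (0.7203)(0.9701)(-0.6414) = -0.6165, so φ₂ = -38.06°.
Δλ = atan2(sin θ sin δ cos φ₁, cos δ − sin φ₁ sin φ₂) = atan2(0.5361, -0.1850) = 109.043°.
λ₂ = -21.432° + 109.043° = 87.61°.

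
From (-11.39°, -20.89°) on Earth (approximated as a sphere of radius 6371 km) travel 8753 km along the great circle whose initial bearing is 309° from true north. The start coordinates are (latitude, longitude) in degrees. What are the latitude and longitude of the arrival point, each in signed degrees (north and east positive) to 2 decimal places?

34.50°, -88.52°

Angular distance δ = d/R = 8753/6371 = 1.37388 rad; initial bearing θ = 5.3931 rad.
sin φ₂ = sin φ₁ cos δ + cos φ₁ sin δ cos θ = (-0.1975)(0.1956) + (0.9803)(0.9807)(0.6293) = 0.5664, so φ₂ = 34.50°.
Δλ = atan2(sin θ sin δ cos φ₁, cos δ − sin φ₁ sin φ₂) = atan2(-0.7471, 0.3075) = -67.629°.
λ₂ = -20.890° − 67.629° = -88.52°.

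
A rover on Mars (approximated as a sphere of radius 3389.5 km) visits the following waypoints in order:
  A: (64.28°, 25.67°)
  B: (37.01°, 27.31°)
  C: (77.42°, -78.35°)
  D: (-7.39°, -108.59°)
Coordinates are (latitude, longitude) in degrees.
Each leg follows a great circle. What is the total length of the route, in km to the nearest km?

Leg A→B: central angle 0.4763 rad, distance 1614.3 km.
Leg B→C: central angle 0.9997 rad, distance 3388.5 km.
Leg C→D: central angle 1.5097 rad, distance 5117.1 km.
Total: 1614.3 + 3388.5 + 5117.1 ≈ 10120 km.

10120 km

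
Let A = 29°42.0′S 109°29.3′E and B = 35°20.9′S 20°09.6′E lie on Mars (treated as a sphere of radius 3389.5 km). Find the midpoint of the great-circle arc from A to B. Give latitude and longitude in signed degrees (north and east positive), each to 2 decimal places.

-41.86°, 66.60°

The central angle between A and B is δ = 1.2714 rad.
With f = 0.5, the slerp weights are sin((1−f)δ)/sin δ = 0.6214 and sin(fδ)/sin δ = 0.6214.
Weighted sum of the unit vectors: (0.6214)·(-0.2898,0.8189,-0.4955) + (0.6214)·(0.7657,0.2811,-0.5785) = (0.2957, 0.6835, -0.6674).
Converting back: φ = atan2(z, √(x²+y²)) = -41.86°, λ = atan2(y, x) = 66.60°.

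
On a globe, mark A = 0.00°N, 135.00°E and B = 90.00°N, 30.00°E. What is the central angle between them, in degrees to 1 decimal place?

90.0°

Let φ₁ = 0.0000 rad, φ₂ = 1.5708 rad, and Δλ = -1.8326 rad.
cos c = sin φ₁ sin φ₂ + cos φ₁ cos φ₂ cos Δλ = (0.0000)(1.0000) + (1.0000)(0.0000)(-0.2588) = 0.00000,
so c = arccos(0.00000) = 1.57080 rad.
So the angular separation is 90.0°.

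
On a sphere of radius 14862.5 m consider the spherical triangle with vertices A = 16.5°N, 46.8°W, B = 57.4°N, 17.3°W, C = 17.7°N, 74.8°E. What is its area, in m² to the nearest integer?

121387265 m²

Side lengths (central angles): a = 1.3312, b = 1.9739, c = 0.8109 rad; semiperimeter s = 2.0580.
By l'Huilier's theorem, tan(E/4) = √[tan(s/2) tan((s−a)/2) tan((s−b)/2) tan((s−c)/2)], giving spherical excess E = 0.5495 rad.
Area = E·R² = 0.5495 × (14862.5)² ≈ 121387265 m².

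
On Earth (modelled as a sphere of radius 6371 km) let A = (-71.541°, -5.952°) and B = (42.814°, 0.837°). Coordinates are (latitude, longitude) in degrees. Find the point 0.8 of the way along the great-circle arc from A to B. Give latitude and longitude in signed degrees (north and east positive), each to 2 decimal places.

The central angle between A and B is δ = 1.9977 rad.
With f = 0.8, the slerp weights are sin((1−f)δ)/sin δ = 0.4273 and sin(fδ)/sin δ = 1.0982.
Weighted sum of the unit vectors: (0.4273)·(0.3149,-0.0328,-0.9486) + (1.0982)·(0.7335,0.0107,0.6796) = (0.9401, -0.0023, 0.3410).
Converting back: φ = atan2(z, √(x²+y²)) = 19.94°, λ = atan2(y, x) = -0.14°.

19.94°, -0.14°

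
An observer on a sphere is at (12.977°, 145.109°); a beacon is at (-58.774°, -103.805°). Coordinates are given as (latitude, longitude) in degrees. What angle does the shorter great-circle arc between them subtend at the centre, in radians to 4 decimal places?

1.9539 rad

Let φ₁ = 0.2265 rad, φ₂ = -1.0258 rad, and Δλ = 1.9388 rad.
Haversine: a = sin²(Δφ/2) + cos φ₁ cos φ₂ sin²(Δλ/2) = 0.3434 + (0.9745)(0.5184)(0.6799) = 0.68689.
Central angle c = 2·arcsin(√a) = 1.95387 rad.
So the angular separation is 1.9539 rad.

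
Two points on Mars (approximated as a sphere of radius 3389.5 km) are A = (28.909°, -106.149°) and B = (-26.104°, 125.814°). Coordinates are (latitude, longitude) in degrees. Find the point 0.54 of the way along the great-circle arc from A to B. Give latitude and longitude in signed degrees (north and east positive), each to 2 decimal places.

0.50°, -176.31°

Central angle δ = 2.3421 rad. Interpolating on the sphere with fraction f = 0.54:
P = [sin((1−f)δ)·A + sin(fδ)·B] / sin δ = 1.2283·A + 1.3299·B in Cartesian coordinates,
giving P = (-0.9979, -0.0644, 0.0086), i.e. latitude 0.50°, longitude -176.31°.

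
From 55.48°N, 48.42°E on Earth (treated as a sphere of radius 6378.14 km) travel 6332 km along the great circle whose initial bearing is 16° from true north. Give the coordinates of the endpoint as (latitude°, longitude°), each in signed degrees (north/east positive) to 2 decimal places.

Angular distance δ = d/R = 6332/6378.14 = 0.99277 rad; initial bearing θ = 0.2793 rad.
sin φ₂ = sin φ₁ cos δ + cos φ₁ sin δ cos θ = (0.8239)(0.5464) + (0.5667)(0.8375)(0.9613) = 0.9064, so φ₂ = 65.01°.
Δλ = atan2(sin θ sin δ cos φ₁, cos δ − sin φ₁ sin φ₂) = atan2(0.1308, -0.2004) = 146.869°.
λ₂ = 48.420° + 146.869° = 195.29° → -164.71° after wrapping to (−180°, 180°].

65.01°, -164.71°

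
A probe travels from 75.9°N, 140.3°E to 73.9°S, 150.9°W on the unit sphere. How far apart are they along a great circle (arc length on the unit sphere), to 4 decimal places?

With latitudes φ₁ = 75.900°, φ₂ = -73.900° and longitude difference Δλ = 68.800°:
cos c = sin φ₁ sin φ₂ + cos φ₁ cos φ₂ cos Δλ = (0.9699)(-0.9608) + (0.2436)(0.2773)(0.3616) = -0.90740,
so c = arccos(-0.90740) = 2.70786 rad.
On the unit sphere the arc length equals the central angle: 2.7079.

2.7079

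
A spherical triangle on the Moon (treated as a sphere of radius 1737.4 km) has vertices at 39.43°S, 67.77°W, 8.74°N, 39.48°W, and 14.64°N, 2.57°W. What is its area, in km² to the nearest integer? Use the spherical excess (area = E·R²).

891042 km²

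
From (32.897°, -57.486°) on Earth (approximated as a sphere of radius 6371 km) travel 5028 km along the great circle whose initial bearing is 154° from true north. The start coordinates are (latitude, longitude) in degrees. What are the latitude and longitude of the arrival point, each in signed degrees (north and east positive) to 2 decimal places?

Angular distance δ = d/R = 5028/6371 = 0.78920 rad; initial bearing θ = 2.6878 rad.
sin φ₂ = sin φ₁ cos δ + cos φ₁ sin δ cos θ = (0.5431)(0.7044) + (0.8396)(0.7098)(-0.8988) = -0.1531, so φ₂ = -8.80°.
Δλ = atan2(sin θ sin δ cos φ₁, cos δ − sin φ₁ sin φ₂) = atan2(0.2613, 0.7875) = 18.353°.
λ₂ = -57.486° + 18.353° = -39.13°.

-8.80°, -39.13°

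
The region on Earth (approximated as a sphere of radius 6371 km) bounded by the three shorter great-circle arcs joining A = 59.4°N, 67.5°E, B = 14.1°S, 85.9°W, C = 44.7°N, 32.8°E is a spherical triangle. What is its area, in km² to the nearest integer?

32286388 km²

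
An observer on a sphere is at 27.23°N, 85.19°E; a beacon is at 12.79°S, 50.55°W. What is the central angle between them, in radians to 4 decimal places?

2.3779 rad

In radians: φ₁ = 0.4753, φ₂ = -0.2232, Δλ = -135.740° = -2.3691 rad.
Haversine: a = sin²(Δφ/2) + cos φ₁ cos φ₂ sin²(Δλ/2) = 0.1171 + (0.8892)(0.9752)(0.8581) = 0.86115.
Central angle c = 2·arcsin(√a) = 2.37793 rad.
So the angular separation is 2.3779 rad.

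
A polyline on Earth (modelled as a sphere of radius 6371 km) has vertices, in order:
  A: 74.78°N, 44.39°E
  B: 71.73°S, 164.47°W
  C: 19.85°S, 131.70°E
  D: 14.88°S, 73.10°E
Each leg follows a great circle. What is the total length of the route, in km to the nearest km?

32273 km

Leg A→B: central angle 2.9889 rad, distance 19042.1 km.
Leg B→C: central angle 1.1012 rad, distance 7016.0 km.
Leg C→D: central angle 0.9754 rad, distance 6214.4 km.
Total: 19042.1 + 7016.0 + 6214.4 ≈ 32273 km.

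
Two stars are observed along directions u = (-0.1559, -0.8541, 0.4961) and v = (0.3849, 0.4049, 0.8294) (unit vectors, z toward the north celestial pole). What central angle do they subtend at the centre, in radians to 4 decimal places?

u·v = 0.0056; |u| = 1.0000, |v| = 1.0000.
cos θ = (u·v)/(|u||v|) = 0.0056, so θ = 1.5652 rad.

1.5652 rad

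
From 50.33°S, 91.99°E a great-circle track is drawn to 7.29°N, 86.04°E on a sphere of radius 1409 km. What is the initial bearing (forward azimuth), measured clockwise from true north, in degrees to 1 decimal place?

353.0°

With φ₁ = -0.8784, φ₂ = 0.1272, Δλ = -0.1038 rad, the forward-azimuth formula gives
θ = atan2( sin Δλ cos φ₂ , cos φ₁ sin φ₂ − sin φ₁ cos φ₂ cos Δλ ) = atan2(-0.1028, 0.8404) = -6.98°.
Adding 360° brings this into [0°, 360°): 353.0°.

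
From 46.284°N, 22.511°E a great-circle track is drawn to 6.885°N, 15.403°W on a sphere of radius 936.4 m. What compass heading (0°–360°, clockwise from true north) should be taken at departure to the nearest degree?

232°

With φ₁ = 0.8078, φ₂ = 0.1202, Δλ = -0.6617 rad, the forward-azimuth formula gives
θ = atan2( sin Δλ cos φ₂ , cos φ₁ sin φ₂ − sin φ₁ cos φ₂ cos Δλ ) = atan2(-0.6100, -0.4833) = -128.39°.
Adding 360° brings this into [0°, 360°): 232°.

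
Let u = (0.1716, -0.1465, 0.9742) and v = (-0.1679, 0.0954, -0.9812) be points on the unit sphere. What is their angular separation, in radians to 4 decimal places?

u·v = -0.9987; |u| = 1.0000, |v| = 1.0000.
cos θ = (u·v)/(|u||v|) = -0.9987, so θ = 3.0899 rad.

3.0899 rad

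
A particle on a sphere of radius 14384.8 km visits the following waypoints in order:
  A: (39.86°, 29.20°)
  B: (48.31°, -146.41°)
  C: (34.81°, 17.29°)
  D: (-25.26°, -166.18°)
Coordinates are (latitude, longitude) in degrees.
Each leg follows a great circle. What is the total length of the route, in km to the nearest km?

Leg A→B: central angle 1.6012 rad, distance 23033.5 km.
Leg B→C: central angle 1.6688 rad, distance 24005.3 km.
Leg C→D: central angle 2.9669 rad, distance 42678.2 km.
Total: 23033.5 + 24005.3 + 42678.2 ≈ 89717 km.

89717 km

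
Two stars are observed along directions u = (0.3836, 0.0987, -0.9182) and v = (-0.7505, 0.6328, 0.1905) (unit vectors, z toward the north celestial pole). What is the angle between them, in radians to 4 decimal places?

u·v = -0.4004; |u| = 1.0000, |v| = 1.0000.
cos θ = (u·v)/(|u||v|) = -0.4004, so θ = 1.9827 rad.

1.9827 rad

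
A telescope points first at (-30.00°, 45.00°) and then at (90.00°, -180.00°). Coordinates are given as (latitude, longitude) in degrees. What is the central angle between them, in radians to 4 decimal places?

Let φ₁ = -0.5236 rad, φ₂ = 1.5708 rad, and Δλ = 2.3562 rad.
Haversine: a = sin²(Δφ/2) + cos φ₁ cos φ₂ sin²(Δλ/2) = 0.7500 + (0.8660)(0.0000)(0.8536) = 0.75000.
Central angle c = 2·arcsin(√a) = 2.09440 rad.
So the angular separation is 2.0944 rad.

2.0944 rad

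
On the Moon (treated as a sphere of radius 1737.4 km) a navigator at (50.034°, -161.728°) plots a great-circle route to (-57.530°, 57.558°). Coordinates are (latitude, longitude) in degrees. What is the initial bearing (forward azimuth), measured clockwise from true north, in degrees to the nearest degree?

237°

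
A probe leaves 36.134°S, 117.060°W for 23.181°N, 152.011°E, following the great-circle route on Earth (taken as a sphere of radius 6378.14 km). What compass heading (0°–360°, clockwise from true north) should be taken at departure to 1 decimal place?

288.6°

Δλ = -90.929° = -1.5870 rad.
y = sin Δλ · cos φ₂ = (-0.9999)(0.9193) = -0.9191
x = cos φ₁ sin φ₂ − sin φ₁ cos φ₂ cos Δλ = (0.8076)(0.3936) − (-0.5897)(0.9193)(-0.0162) = 0.3091
θ = atan2(y, x) = -71.41°; adding 360° gives 288.6°.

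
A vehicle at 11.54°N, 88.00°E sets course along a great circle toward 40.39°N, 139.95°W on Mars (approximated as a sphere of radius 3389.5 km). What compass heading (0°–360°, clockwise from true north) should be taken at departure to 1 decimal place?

With φ₁ = 0.2014, φ₂ = 0.7049, Δλ = 2.3047 rad, the forward-azimuth formula gives
θ = atan2( sin Δλ cos φ₂ , cos φ₁ sin φ₂ − sin φ₁ cos φ₂ cos Δλ ) = atan2(0.5656, 0.7369) = 37.50°.
So the initial bearing is 37.5°.

37.5°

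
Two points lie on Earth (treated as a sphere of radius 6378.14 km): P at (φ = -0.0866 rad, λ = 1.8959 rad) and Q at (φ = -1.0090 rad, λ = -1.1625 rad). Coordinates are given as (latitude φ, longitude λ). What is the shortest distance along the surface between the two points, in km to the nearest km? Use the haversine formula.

13036 km

With latitudes φ₁ = -4.962°, φ₂ = -57.811° and longitude difference Δλ = -175.233°:
Haversine: a = sin²(Δφ/2) + cos φ₁ cos φ₂ sin²(Δλ/2) = 0.1980 + (0.9963)(0.5327)(0.9983) = 0.72784.
Central angle c = 2·arcsin(√a) = 2.04393 rad.
Distance = R·c = 6378.14 × 2.0439 ≈ 13036 km.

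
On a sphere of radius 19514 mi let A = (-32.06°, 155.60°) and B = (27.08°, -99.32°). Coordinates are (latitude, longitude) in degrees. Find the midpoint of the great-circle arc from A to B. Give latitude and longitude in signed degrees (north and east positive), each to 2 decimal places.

Central angle δ = 2.0241 rad. Interpolating on the sphere with fraction f = 0.5:
P = [sin((1−f)δ)·A + sin(fδ)·B] / sin δ = 0.9432·A + 0.9432·B in Cartesian coordinates,
giving P = (-0.8640, -0.4985, -0.0713), i.e. latitude -4.09°, longitude -150.02°.

-4.09°, -150.02°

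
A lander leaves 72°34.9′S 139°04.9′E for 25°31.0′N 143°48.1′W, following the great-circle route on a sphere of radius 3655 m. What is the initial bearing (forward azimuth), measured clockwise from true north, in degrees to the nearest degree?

70°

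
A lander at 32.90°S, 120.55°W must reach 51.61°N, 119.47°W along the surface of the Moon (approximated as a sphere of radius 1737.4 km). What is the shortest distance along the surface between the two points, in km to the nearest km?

2563 km

Let φ₁ = -0.5742 rad, φ₂ = 0.9008 rad, and Δλ = 0.0188 rad.
Haversine: a = sin²(Δφ/2) + cos φ₁ cos φ₂ sin²(Δλ/2) = 0.4522 + (0.8396)(0.6210)(0.0001) = 0.45221.
Central angle c = 2·arcsin(√a) = 1.47507 rad.
Distance = R·c = 1737.4 × 1.4751 ≈ 2563 km.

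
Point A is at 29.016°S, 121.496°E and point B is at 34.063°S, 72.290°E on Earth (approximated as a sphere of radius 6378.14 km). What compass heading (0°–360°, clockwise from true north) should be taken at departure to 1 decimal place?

250.1°

With φ₁ = -0.5064, φ₂ = -0.5945, Δλ = -0.8588 rad, the forward-azimuth formula gives
θ = atan2( sin Δλ cos φ₂ , cos φ₁ sin φ₂ − sin φ₁ cos φ₂ cos Δλ ) = atan2(-0.6272, -0.2273) = -109.92°.
Adding 360° brings this into [0°, 360°): 250.1°.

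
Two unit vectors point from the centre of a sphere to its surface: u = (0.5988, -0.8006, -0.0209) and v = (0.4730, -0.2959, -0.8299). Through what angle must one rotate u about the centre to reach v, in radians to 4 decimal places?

u·v = 0.5375; |u| = 1.0000, |v| = 1.0000.
cos θ = (u·v)/(|u||v|) = 0.5375, so θ = 1.0033 rad.

1.0033 rad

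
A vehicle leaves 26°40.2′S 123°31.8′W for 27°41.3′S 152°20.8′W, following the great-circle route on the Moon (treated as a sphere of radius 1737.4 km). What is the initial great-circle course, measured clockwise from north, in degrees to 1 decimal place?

261.1°

With φ₁ = -0.4655, φ₂ = -0.4833, Δλ = -0.5029 rad, the forward-azimuth formula gives
θ = atan2( sin Δλ cos φ₂ , cos φ₁ sin φ₂ − sin φ₁ cos φ₂ cos Δλ ) = atan2(-0.4268, -0.0670) = -98.92°.
Adding 360° brings this into [0°, 360°): 261.1°.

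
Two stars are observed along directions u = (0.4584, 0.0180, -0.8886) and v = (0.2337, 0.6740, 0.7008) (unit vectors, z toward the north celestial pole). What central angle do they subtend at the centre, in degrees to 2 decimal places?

u·v = -0.5035; |u| = 1.0000, |v| = 1.0000.
cos θ = (u·v)/(|u||v|) = -0.5035, so θ = 120.23°.

120.23°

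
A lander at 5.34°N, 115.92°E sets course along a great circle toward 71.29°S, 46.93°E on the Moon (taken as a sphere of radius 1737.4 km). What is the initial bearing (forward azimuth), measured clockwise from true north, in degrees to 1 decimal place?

197.4°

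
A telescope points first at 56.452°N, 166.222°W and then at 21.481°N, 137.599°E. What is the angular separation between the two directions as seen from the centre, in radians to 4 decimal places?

0.9380 rad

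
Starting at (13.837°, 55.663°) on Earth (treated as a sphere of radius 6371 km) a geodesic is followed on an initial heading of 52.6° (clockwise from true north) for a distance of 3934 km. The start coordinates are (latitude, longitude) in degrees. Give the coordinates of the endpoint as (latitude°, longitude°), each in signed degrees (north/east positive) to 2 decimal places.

32.44°, 88.69°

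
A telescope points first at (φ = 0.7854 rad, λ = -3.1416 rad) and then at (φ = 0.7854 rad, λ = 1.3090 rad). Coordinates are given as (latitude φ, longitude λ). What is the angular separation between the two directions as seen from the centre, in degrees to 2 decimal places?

In radians: φ₁ = 0.7854, φ₂ = 0.7854, Δλ = -104.999° = -1.8326 rad.
cos c = sin φ₁ sin φ₂ + cos φ₁ cos φ₂ cos Δλ = (0.7071)(0.7071) + (0.7071)(0.7071)(-0.2588) = 0.37060,
so c = arccos(0.37060) = 1.19114 rad.
So the angular separation is 68.25°.

68.25°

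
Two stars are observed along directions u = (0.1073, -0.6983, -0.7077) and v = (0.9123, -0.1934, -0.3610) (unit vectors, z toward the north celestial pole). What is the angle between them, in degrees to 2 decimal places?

60.76°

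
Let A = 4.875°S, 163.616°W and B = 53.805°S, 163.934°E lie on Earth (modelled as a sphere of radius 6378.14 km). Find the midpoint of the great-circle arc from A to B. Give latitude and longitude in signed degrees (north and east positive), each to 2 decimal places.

Central angle δ = 0.9702 rad. Interpolating on the sphere with fraction f = 0.5:
P = [sin((1−f)δ)·A + sin(fδ)·B] / sin δ = 0.5652·A + 0.5652·B in Cartesian coordinates,
giving P = (-0.8610, -0.0665, -0.5042), i.e. latitude -30.28°, longitude -175.58°.

-30.28°, -175.58°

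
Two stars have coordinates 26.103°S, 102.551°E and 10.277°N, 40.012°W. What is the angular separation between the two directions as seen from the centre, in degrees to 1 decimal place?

141.3°

Let φ₁ = -0.4556 rad, φ₂ = 0.1794 rad, and Δλ = -2.4882 rad.
cos c = sin φ₁ sin φ₂ + cos φ₁ cos φ₂ cos Δλ = (-0.4400)(0.1784) + (0.8980)(0.9840)(-0.7940) = -0.78009,
so c = arccos(-0.78009) = 2.46561 rad.
So the angular separation is 141.3°.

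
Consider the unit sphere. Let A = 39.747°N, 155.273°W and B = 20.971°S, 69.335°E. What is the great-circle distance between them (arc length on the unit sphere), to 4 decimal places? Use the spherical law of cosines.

2.4038

In radians: φ₁ = 0.6937, φ₂ = -0.3660, Δλ = -135.392° = -2.3630 rad.
cos c = sin φ₁ sin φ₂ + cos φ₁ cos φ₂ cos Δλ = (0.6394)(-0.3579) + (0.7689)(0.9338)(-0.7119) = -0.73996,
so c = arccos(-0.73996) = 2.40381 rad.
On the unit sphere the arc length equals the central angle: 2.4038.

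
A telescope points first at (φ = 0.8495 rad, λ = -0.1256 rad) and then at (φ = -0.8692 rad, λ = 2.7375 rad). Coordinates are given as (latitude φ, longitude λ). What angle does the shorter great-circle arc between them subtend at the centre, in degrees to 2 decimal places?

In radians: φ₁ = 0.8495, φ₂ = -0.8692, Δλ = 164.044° = 2.8631 rad.
cos c = sin φ₁ sin φ₂ + cos φ₁ cos φ₂ cos Δλ = (0.7510)(-0.7638) + (0.6604)(0.6454)(-0.9615) = -0.98338,
so c = arccos(-0.98338) = 2.95904 rad.
So the angular separation is 169.54°.

169.54°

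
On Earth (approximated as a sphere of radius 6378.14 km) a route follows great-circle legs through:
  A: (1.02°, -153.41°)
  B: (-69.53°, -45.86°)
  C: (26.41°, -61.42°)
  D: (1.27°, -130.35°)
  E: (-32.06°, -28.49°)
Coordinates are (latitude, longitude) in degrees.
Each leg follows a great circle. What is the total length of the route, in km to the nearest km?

Leg A→B: central angle 1.6932 rad, distance 10799.6 km.
Leg B→C: central angle 1.6860 rad, distance 10753.7 km.
Leg C→D: central angle 1.2326 rad, distance 7861.8 km.
Leg D→E: central angle 1.7578 rad, distance 11211.4 km.
Total: 10799.6 + 10753.7 + 7861.8 + 11211.4 ≈ 40626 km.

40626 km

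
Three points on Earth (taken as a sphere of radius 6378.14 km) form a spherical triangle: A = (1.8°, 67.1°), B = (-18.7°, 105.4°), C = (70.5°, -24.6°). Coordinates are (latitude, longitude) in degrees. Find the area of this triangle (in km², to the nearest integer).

27513048 km²

Side lengths (central angles): a = 2.1007, b = 1.5511, c = 0.7482 rad; semiperimeter s = 2.2000.
By l'Huilier's theorem, tan(E/4) = √[tan(s/2) tan((s−a)/2) tan((s−b)/2) tan((s−c)/2)], giving spherical excess E = 0.6763 rad.
Area = E·R² = 0.6763 × (6378.14)² ≈ 27513048 km².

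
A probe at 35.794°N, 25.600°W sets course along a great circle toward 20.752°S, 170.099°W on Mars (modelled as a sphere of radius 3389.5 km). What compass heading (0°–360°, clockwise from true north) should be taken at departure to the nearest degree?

286°

Δλ = -144.499° = -2.5220 rad.
y = sin Δλ · cos φ₂ = (-0.5807)(0.9351) = -0.5430
x = cos φ₁ sin φ₂ − sin φ₁ cos φ₂ cos Δλ = (0.8111)(-0.3543) − (0.5849)(0.9351)(-0.8141) = 0.1579
θ = atan2(y, x) = -73.79°; adding 360° gives 286°.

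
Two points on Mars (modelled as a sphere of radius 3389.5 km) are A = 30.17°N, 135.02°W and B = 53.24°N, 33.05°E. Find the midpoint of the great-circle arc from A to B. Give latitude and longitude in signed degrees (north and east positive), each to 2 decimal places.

Central angle δ = 1.6746 rad. Interpolating on the sphere with fraction f = 0.5:
P = [sin((1−f)δ)·A + sin(fδ)·B] / sin δ = 0.7468·A + 0.7468·B in Cartesian coordinates,
giving P = (-0.0821, -0.2126, 0.9737), i.e. latitude 76.82°, longitude -111.11°.

76.82°, -111.11°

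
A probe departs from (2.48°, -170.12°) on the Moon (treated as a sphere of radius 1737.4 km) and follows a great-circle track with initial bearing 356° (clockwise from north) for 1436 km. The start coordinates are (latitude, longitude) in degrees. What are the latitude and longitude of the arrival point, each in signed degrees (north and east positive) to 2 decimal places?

Angular distance δ = d/R = 1436/1737.4 = 0.82652 rad; initial bearing θ = 6.2134 rad.
sin φ₂ = sin φ₁ cos δ + cos φ₁ sin δ cos θ = (0.0433)(0.6774) + (0.9991)(0.7356)(0.9976) = 0.7624, so φ₂ = 49.68°.
Δλ = atan2(sin θ sin δ cos φ₁, cos δ − sin φ₁ sin φ₂) = atan2(-0.0513, 0.6444) = -4.548°.
λ₂ = -170.120° − 4.548° = -174.67°.

49.68°, -174.67°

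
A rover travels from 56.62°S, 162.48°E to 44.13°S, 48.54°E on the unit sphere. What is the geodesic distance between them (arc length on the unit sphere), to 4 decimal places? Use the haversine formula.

1.1360

Let φ₁ = -0.9882 rad, φ₂ = -0.7702 rad, and Δλ = -1.9886 rad.
Haversine: a = sin²(Δφ/2) + cos φ₁ cos φ₂ sin²(Δλ/2) = 0.0118 + (0.5502)(0.7178)(0.7029) = 0.28941.
Central angle c = 2·arcsin(√a) = 1.13605 rad.
On the unit sphere the arc length equals the central angle: 1.1360.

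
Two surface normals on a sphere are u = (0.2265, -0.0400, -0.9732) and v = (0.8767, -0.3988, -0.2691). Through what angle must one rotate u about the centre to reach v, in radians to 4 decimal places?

1.0742 rad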